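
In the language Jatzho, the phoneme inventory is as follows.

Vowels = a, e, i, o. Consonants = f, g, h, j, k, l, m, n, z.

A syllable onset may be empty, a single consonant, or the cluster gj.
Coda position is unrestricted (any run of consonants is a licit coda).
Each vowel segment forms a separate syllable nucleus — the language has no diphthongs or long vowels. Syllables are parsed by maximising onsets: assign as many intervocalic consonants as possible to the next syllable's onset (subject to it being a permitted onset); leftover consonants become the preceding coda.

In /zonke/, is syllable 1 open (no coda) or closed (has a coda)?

Vowels present: o, e; each is a nucleus, giving 2 syllables.
/o…e/ gap (V1→V2): cluster /nk/ — the longest permitted-onset suffix is /k/; onset = /k/, preceding coda = /n/.
Putting it together: zon.ke.
Syllable 1 is /zon/ with coda /n/, so it is closed.

closed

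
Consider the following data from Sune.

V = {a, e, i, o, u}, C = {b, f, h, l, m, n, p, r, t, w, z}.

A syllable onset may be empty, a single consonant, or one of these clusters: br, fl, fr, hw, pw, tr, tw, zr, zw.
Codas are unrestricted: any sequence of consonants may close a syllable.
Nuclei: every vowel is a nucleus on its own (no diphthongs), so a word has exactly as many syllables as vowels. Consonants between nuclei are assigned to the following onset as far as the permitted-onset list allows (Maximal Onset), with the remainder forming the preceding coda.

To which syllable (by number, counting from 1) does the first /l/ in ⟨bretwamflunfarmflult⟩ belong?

The vowels are e, a, u, a, u — 5 nuclei, so 5 syllables.
/e…a/ gap (V1→V2): cluster /tw/ — /tw/ is itself a permitted onset, so the whole cluster goes right; preceding coda = ∅.
/a…u/ gap (V2→V3): /mfl/; trying suffixes from longest down, /fl/ is the first permitted one, so coda /m/ | onset /fl/.
/u…a/ gap (V3→V4): /nf/ — longest licit onset from the right is /f/, leaving /n/ as coda.
/a…u/ gap (V4→V5): /rmfl/ — longest licit onset from the right is /fl/, leaving /rm/ as coda.
Putting it together: bre.twam.flun.farm.flult.
The first /l/ is in the onset of syllable 3 (/flun/).

3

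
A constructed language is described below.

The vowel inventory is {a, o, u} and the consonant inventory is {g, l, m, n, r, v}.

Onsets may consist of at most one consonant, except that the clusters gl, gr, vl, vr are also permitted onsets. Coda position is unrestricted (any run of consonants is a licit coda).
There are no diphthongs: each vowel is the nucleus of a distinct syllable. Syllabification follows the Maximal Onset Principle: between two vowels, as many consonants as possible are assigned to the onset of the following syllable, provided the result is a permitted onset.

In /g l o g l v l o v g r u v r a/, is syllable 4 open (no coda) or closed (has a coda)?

open

Vowels present: o, o, u, a; each is a nucleus, giving 4 syllables.
Between /o/ (V1) and /o/ (V2): cluster /glvl/ — the longest permitted-onset suffix is /vl/; onset = /vl/, preceding coda = /gl/.
Between /o/ (V2) and /u/ (V3): cluster /vgr/ — the longest permitted-onset suffix is /gr/; onset = /gr/, preceding coda = /v/.
Between /u/ (V3) and /a/ (V4): /vr/ is a licit onset in full, so it all attaches to the next syllable.
Putting it together: glogl.vlov.gru.vra.
Syllable 4 is /vra/; it ends in its nucleus with no coda, so it is open.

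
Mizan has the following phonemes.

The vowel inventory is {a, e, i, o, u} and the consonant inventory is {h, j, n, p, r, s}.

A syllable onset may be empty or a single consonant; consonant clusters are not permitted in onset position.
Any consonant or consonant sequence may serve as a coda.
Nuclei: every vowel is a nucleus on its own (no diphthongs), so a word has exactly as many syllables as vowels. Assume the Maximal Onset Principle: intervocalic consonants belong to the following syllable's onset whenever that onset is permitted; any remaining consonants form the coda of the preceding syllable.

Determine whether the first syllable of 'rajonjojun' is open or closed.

Vowels present: a, o, o, u; each is a nucleus, giving 4 syllables.
σ1/σ2 boundary: /j/ → onset of the next syllable (single consonants are always licit onsets).
σ2/σ3 boundary: /nj/ splits as /n/ + /j/ (/j/ is the longest suffix that is a licit onset).
σ3/σ4 boundary: just /j/ — single C goes to the following onset.
Syllabification: ra.jon.jo.jun.
Syllable 1 is /ra/; it ends in its nucleus with no coda, so it is open.

open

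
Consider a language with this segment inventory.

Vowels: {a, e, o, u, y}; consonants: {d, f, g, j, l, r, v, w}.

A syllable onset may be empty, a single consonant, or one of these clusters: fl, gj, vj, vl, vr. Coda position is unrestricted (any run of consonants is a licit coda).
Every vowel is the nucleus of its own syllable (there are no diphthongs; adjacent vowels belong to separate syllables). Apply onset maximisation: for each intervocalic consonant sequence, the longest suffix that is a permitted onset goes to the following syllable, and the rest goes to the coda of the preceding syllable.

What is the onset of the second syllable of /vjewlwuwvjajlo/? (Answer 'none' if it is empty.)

Vowels present: e, u, a, o; each is a nucleus, giving 4 syllables.
/e…u/ gap (V1→V2): cluster /wlw/ — the longest permitted-onset suffix is /w/; onset = /w/, preceding coda = /wl/.
/u…a/ gap (V2→V3): /wvj/ — longest licit onset from the right is /vj/, leaving /w/ as coda.
/a…o/ gap (V3→V4): /jl/ — longest licit onset from the right is /l/, leaving /j/ as coda.
Result: vjewl.wuw.vjaj.lo.
Syllable 2 is /wuw/: onset /w/, nucleus /u/, coda /w/.

w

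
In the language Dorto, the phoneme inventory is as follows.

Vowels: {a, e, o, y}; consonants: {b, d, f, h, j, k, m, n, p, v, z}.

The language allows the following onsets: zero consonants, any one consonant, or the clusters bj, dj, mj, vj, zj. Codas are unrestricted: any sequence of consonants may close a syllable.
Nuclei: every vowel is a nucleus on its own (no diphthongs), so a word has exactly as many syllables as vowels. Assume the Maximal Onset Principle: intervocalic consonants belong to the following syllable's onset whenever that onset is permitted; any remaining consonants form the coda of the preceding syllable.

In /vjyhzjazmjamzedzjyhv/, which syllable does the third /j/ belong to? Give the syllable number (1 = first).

3

Nuclei (vowels): y, a, a, e, y → 5 syllables.
σ1/σ2 boundary: /hzj/ — longest licit onset from the right is /zj/, leaving /h/ as coda.
σ2/σ3 boundary: /zmj/; trying suffixes from longest down, /mj/ is the first permitted one, so coda /z/ | onset /mj/.
σ3/σ4 boundary: /mz/ — longest licit onset from the right is /z/, leaving /m/ as coda.
σ4/σ5 boundary: /dzj/ splits as /d/ + /zj/ (/zj/ is the longest suffix that is a licit onset).
Result: vjyh.zjaz.mjam.zed.zjyhv.
The third /j/ is in the onset of syllable 3 (/mjam/).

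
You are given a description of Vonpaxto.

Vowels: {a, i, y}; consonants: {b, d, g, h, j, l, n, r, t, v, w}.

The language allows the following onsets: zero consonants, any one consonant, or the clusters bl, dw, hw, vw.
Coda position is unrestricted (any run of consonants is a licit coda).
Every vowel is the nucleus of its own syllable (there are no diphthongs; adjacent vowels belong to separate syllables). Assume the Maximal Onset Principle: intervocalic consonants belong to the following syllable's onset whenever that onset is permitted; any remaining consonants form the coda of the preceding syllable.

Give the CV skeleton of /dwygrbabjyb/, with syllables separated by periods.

CCVCC.CVC.CVC

Nuclei (vowels): y, a, y → 3 syllables.
Between /y/ (V1) and /a/ (V2): cluster /grb/ — the longest permitted-onset suffix is /b/; onset = /b/, preceding coda = /gr/.
Between /a/ (V2) and /y/ (V3): cluster /bj/ — the longest permitted-onset suffix is /j/; onset = /j/, preceding coda = /b/.
Result: dwygr.bab.jyb.
Mapping each syllable to C/V: /dwygr/ → CCVCC, /bab/ → CVC, /jyb/ → CVC.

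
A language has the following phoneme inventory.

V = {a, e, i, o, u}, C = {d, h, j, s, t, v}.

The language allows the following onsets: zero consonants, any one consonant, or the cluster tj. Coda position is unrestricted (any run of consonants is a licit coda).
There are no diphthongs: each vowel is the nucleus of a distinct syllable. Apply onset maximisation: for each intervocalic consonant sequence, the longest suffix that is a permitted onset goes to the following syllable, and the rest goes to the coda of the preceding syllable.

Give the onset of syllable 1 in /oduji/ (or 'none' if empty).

none

Nuclei (vowels): o, u, i → 3 syllables.
/o…u/ gap (V1→V2): /d/ is a single consonant, so it becomes the next onset.
/u…i/ gap (V2→V3): /j/ is a single consonant, so it becomes the next onset.
Putting it together: o.du.ji.
Syllable 1 is /o/: onset ∅, nucleus /o/, coda ∅.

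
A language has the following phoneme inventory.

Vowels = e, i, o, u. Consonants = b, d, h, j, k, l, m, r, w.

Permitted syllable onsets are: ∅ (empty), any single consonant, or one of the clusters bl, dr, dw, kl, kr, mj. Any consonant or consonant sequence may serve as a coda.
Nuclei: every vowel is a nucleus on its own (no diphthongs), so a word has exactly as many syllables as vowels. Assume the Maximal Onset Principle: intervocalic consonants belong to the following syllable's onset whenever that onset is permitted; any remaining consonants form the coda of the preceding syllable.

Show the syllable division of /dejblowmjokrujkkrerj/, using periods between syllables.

dej.blow.mjo.krujk.krerj

The vowels are e, o, o, u, e — 5 nuclei, so 5 syllables.
σ1/σ2 boundary: /jbl/ splits as /j/ + /bl/ (/bl/ is the longest suffix that is a licit onset).
σ2/σ3 boundary: /wmj/ splits as /w/ + /mj/ (/mj/ is the longest suffix that is a licit onset).
σ3/σ4 boundary: /kr/ — entire cluster is a permitted onset → onset /kr/, coda ∅.
σ4/σ5 boundary: /jkkr/ — longest licit onset from the right is /kr/, leaving /jk/ as coda.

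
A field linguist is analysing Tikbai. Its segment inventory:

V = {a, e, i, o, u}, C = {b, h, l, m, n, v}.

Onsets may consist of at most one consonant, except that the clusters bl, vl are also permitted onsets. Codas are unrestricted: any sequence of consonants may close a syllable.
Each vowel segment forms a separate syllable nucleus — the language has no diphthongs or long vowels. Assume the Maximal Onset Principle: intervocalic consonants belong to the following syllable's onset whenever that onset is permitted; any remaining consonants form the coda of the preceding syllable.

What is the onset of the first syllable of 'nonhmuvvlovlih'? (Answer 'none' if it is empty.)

Nuclei (vowels): o, u, o, i → 4 syllables.
/o…u/ gap (V1→V2): cluster /nhm/ — the longest permitted-onset suffix is /m/; onset = /m/, preceding coda = /nh/.
/u…o/ gap (V2→V3): /vvl/ — longest licit onset from the right is /vl/, leaving /v/ as coda.
/o…i/ gap (V3→V4): cluster /vl/ — /vl/ is itself a permitted onset, so the whole cluster goes right; preceding coda = ∅.
Putting it together: nonh.muv.vlo.vlih.
Syllable 1 is /nonh/: onset /n/, nucleus /o/, coda /nh/.

n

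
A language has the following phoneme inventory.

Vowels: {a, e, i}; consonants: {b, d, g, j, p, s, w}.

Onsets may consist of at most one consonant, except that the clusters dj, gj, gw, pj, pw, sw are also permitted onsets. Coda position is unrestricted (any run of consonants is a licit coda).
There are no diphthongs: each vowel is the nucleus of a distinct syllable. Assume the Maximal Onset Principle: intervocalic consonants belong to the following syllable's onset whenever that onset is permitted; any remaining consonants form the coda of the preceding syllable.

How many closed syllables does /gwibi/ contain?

Vowels present: i, i; each is a nucleus, giving 2 syllables.
V1 /i/ – V2 /i/: /b/ → onset of the next syllable (single consonants are always licit onsets).
Syllabification: gwi.bi.
Classifying each syllable: /gwi/ (open), /bi/ (open).
Closed syllables: 0.

0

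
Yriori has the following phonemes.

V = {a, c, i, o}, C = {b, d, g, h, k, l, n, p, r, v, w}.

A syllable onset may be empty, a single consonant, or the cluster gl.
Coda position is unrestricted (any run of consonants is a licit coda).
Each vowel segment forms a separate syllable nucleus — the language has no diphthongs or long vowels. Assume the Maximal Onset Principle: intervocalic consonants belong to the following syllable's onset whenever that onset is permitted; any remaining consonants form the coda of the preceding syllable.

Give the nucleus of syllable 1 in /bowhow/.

Vowels present: o, o; each is a nucleus, giving 2 syllables.
The first nucleus (vowel 1 from the left) is /o/.

o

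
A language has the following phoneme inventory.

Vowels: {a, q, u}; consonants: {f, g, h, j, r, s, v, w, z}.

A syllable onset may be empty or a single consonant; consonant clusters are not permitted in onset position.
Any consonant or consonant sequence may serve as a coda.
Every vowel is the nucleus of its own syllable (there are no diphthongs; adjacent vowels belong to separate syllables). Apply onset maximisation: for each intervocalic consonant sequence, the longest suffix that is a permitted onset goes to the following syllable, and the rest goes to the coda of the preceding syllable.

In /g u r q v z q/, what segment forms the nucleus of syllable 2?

Nuclei (vowels): u, q, q → 3 syllables.
The second nucleus (vowel 2 from the left) is /q/.

q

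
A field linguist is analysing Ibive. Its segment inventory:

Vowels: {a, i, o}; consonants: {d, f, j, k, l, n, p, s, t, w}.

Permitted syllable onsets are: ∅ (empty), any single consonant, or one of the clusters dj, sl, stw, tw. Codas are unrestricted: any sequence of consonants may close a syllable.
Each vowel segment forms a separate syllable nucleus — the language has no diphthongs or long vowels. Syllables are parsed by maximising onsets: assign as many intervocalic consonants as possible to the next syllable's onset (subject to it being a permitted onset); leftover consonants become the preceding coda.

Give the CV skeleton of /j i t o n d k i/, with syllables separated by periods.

CV.CVCC.CV

The vowels are i, o, i — 3 nuclei, so 3 syllables.
/i…o/ gap (V1→V2): /t/ → onset of the next syllable (single consonants are always licit onsets).
/o…i/ gap (V2→V3): /ndk/ — longest licit onset from the right is /k/, leaving /nd/ as coda.
So the parse is ji.tond.ki.
Mapping each syllable to C/V: /ji/ → CV, /tond/ → CVCC, /ki/ → CV.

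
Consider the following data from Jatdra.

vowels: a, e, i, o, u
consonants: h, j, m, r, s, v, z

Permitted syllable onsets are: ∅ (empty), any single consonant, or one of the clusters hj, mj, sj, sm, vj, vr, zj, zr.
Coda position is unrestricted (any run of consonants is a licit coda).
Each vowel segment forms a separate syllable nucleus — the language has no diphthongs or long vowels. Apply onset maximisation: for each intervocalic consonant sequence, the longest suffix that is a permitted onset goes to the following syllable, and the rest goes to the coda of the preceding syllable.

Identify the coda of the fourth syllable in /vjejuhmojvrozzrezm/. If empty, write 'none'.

z

Vowels present: e, u, o, o, e; each is a nucleus, giving 5 syllables.
V1 /e/ – V2 /u/: /j/ is a single consonant, so it becomes the next onset.
V2 /u/ – V3 /o/: /hm/ — longest licit onset from the right is /m/, leaving /h/ as coda.
V3 /o/ – V4 /o/: /jvr/ — longest licit onset from the right is /vr/, leaving /j/ as coda.
V4 /o/ – V5 /e/: cluster /zzr/ — the longest permitted-onset suffix is /zr/; onset = /zr/, preceding coda = /z/.
So the parse is vje.juh.moj.vroz.zrezm.
Syllable 4 is /vroz/: onset /vr/, nucleus /o/, coda /z/.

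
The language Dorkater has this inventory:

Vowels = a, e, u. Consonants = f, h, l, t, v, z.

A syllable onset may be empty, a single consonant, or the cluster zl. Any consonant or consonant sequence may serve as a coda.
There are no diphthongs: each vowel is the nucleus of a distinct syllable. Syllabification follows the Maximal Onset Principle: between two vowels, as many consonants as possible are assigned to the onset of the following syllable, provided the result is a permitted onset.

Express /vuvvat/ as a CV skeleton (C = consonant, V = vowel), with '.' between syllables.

CVC.CVC

The vowels are u, a — 2 nuclei, so 2 syllables.
V1 /u/ – V2 /a/: cluster /vv/ — the longest permitted-onset suffix is /v/; onset = /v/, preceding coda = /v/.
Putting it together: vuv.vat.
Mapping each syllable to C/V: /vuv/ → CVC, /vat/ → CVC.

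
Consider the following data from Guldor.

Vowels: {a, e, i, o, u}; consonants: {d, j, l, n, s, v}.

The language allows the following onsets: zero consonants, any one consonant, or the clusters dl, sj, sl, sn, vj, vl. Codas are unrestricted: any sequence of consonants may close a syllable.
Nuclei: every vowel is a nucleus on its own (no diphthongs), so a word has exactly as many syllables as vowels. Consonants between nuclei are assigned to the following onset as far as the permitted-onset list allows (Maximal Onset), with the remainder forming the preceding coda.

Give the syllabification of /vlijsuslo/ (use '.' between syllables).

Nuclei (vowels): i, u, o → 3 syllables.
Between /i/ (V1) and /u/ (V2): /js/ splits as /j/ + /s/ (/s/ is the longest suffix that is a licit onset).
Between /u/ (V2) and /o/ (V3): /sl/ — entire cluster is a permitted onset → onset /sl/, coda ∅.

vlij.su.slo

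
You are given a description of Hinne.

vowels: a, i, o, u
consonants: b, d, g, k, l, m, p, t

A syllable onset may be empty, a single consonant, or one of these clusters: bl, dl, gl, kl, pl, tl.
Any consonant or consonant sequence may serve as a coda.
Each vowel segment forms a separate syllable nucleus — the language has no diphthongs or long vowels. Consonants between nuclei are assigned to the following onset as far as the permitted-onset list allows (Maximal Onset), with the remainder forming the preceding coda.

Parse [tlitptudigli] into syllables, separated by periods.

tlitp.tu.di.gli

The vowels are i, u, i, i — 4 nuclei, so 4 syllables.
Between /i/ (V1) and /u/ (V2): /tpt/ splits as /tp/ + /t/ (/t/ is the longest suffix that is a licit onset).
Between /u/ (V2) and /i/ (V3): /d/ → onset of the next syllable (single consonants are always licit onsets).
Between /i/ (V3) and /i/ (V4): /gl/ — entire cluster is a permitted onset → onset /gl/, coda ∅.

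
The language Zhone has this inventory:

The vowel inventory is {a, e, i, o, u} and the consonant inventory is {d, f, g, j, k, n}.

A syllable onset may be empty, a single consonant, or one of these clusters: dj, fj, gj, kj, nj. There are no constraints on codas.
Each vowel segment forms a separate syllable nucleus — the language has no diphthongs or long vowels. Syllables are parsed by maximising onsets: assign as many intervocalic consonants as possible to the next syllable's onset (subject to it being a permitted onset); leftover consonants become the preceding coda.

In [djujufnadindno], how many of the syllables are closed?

Nuclei (vowels): u, u, a, i, o → 5 syllables.
/u…u/ gap (V1→V2): /j/ → onset of the next syllable (single consonants are always licit onsets).
/u…a/ gap (V2→V3): /fn/ splits as /f/ + /n/ (/n/ is the longest suffix that is a licit onset).
/a…i/ gap (V3→V4): /d/ → onset of the next syllable (single consonants are always licit onsets).
/i…o/ gap (V4→V5): /ndn/ splits as /nd/ + /n/ (/n/ is the longest suffix that is a licit onset).
Putting it together: dju.juf.na.dind.no.
Classifying each syllable: /dju/ (open), /juf/ (closed), /na/ (open), /dind/ (closed), /no/ (open).
Closed syllables: 2.

2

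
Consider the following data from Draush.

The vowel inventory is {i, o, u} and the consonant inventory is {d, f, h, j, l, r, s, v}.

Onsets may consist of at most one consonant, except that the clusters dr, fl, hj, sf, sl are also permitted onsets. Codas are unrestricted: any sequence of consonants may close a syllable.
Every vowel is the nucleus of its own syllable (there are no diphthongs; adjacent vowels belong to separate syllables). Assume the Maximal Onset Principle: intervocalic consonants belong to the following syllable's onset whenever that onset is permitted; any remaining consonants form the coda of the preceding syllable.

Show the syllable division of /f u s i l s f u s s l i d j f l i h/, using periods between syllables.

fu.sil.sfus.slidj.flih

The vowels are u, i, u, i, i — 5 nuclei, so 5 syllables.
/u…i/ gap (V1→V2): /s/ is a single consonant, so it becomes the next onset.
/i…u/ gap (V2→V3): /lsf/ — longest licit onset from the right is /sf/, leaving /l/ as coda.
/u…i/ gap (V3→V4): /ssl/ — longest licit onset from the right is /sl/, leaving /s/ as coda.
/i…i/ gap (V4→V5): /djfl/; trying suffixes from longest down, /fl/ is the first permitted one, so coda /dj/ | onset /fl/.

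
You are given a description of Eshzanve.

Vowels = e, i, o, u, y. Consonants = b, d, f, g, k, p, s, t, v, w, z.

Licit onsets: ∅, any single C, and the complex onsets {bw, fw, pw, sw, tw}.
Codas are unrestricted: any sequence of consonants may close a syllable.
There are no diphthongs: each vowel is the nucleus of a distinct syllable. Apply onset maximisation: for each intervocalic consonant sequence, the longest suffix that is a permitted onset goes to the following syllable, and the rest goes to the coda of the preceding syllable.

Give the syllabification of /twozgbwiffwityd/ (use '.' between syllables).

The vowels are o, i, i, y — 4 nuclei, so 4 syllables.
σ1/σ2 boundary: /zgbw/ — longest licit onset from the right is /bw/, leaving /zg/ as coda.
σ2/σ3 boundary: /ffw/; trying suffixes from longest down, /fw/ is the first permitted one, so coda /f/ | onset /fw/.
σ3/σ4 boundary: /t/ is a single consonant, so it becomes the next onset.

twozg.bwif.fwi.tyd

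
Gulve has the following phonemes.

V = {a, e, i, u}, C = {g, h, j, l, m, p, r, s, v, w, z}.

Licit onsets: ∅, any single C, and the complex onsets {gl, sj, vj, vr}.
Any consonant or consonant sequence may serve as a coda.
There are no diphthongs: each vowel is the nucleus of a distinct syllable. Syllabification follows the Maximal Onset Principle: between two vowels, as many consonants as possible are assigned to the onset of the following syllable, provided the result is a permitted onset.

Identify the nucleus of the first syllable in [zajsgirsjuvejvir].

Nuclei (vowels): a, i, u, e, i → 5 syllables.
The first nucleus (vowel 1 from the left) is /a/.

a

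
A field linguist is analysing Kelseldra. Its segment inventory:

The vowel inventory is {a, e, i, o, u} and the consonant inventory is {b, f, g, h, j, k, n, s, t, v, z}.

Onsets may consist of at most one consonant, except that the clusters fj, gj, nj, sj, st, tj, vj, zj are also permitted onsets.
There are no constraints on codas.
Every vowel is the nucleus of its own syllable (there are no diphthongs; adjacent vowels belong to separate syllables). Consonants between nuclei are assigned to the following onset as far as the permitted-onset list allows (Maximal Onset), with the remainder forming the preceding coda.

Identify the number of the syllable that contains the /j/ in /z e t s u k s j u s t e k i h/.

3

The vowels are e, u, u, e, i — 5 nuclei, so 5 syllables.
V1 /e/ – V2 /u/: cluster /ts/ — the longest permitted-onset suffix is /s/; onset = /s/, preceding coda = /t/.
V2 /u/ – V3 /u/: cluster /ksj/ — the longest permitted-onset suffix is /sj/; onset = /sj/, preceding coda = /k/.
V3 /u/ – V4 /e/: cluster /st/ — /st/ is itself a permitted onset, so the whole cluster goes right; preceding coda = ∅.
V4 /e/ – V5 /i/: /k/ is a single consonant, so it becomes the next onset.
Putting it together: zet.suk.sju.ste.kih.
The /j/ is in the onset of syllable 3 (/sju/).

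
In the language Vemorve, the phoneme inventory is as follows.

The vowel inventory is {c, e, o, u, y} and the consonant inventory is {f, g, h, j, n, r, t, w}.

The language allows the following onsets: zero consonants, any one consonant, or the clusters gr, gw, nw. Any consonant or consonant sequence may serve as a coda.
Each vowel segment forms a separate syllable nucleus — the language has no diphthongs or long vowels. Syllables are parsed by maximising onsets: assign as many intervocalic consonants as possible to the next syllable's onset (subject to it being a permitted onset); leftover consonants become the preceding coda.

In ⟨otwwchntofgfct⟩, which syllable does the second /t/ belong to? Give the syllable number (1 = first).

The vowels are o, c, o, c — 4 nuclei, so 4 syllables.
Between /o/ (V1) and /c/ (V2): /tww/ splits as /tw/ + /w/ (/w/ is the longest suffix that is a licit onset).
Between /c/ (V2) and /o/ (V3): cluster /hnt/ — the longest permitted-onset suffix is /t/; onset = /t/, preceding coda = /hn/.
Between /o/ (V3) and /c/ (V4): cluster /fgf/ — the longest permitted-onset suffix is /f/; onset = /f/, preceding coda = /fg/.
Result: otw.wchn.tofg.fct.
The second /t/ is in the onset of syllable 3 (/tofg/).

3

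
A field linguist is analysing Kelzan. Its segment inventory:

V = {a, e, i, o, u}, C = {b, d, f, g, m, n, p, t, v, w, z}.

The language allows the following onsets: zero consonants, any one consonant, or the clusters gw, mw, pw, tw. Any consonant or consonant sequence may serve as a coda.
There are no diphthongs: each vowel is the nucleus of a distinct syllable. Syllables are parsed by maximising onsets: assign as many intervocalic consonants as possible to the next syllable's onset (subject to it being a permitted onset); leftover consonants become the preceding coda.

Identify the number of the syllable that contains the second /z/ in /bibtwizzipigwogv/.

Nuclei (vowels): i, i, i, i, o → 5 syllables.
σ1/σ2 boundary: /btw/ splits as /b/ + /tw/ (/tw/ is the longest suffix that is a licit onset).
σ2/σ3 boundary: cluster /zz/ — the longest permitted-onset suffix is /z/; onset = /z/, preceding coda = /z/.
σ3/σ4 boundary: /p/ → onset of the next syllable (single consonants are always licit onsets).
σ4/σ5 boundary: /gw/ is a licit onset in full, so it all attaches to the next syllable.
So the parse is bib.twiz.zi.pi.gwogv.
The second /z/ is in the onset of syllable 3 (/zi/).

3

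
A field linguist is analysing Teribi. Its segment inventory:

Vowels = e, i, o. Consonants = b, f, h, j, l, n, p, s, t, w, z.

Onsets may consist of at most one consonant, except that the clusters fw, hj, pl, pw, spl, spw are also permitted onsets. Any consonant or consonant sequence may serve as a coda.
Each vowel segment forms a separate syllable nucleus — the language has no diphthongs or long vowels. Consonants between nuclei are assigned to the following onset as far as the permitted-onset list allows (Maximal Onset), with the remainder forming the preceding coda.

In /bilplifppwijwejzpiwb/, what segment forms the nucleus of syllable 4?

e

The vowels are i, i, i, e, i — 5 nuclei, so 5 syllables.
The fourth nucleus (vowel 4 from the left) is /e/.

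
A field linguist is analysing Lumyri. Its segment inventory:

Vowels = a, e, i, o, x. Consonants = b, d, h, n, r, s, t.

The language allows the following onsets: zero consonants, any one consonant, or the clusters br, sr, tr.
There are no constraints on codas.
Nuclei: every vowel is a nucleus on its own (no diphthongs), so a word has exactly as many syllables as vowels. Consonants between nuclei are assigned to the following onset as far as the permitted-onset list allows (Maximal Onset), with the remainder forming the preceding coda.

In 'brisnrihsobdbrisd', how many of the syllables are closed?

4

Vowels present: i, i, o, i; each is a nucleus, giving 4 syllables.
V1 /i/ – V2 /i/: /snr/ — longest licit onset from the right is /r/, leaving /sn/ as coda.
V2 /i/ – V3 /o/: /hs/; trying suffixes from longest down, /s/ is the first permitted one, so coda /h/ | onset /s/.
V3 /o/ – V4 /i/: /bdbr/ splits as /bd/ + /br/ (/br/ is the longest suffix that is a licit onset).
Putting it together: brisn.rih.sobd.brisd.
Classifying each syllable: /brisn/ (closed), /rih/ (closed), /sobd/ (closed), /brisd/ (closed).
Closed syllables: 4.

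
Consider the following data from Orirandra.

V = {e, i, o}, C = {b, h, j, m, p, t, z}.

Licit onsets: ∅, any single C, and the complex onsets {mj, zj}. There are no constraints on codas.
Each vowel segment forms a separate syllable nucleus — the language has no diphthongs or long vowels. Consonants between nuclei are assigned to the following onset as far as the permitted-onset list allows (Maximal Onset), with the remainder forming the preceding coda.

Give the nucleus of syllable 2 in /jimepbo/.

e

The vowels are i, e, o — 3 nuclei, so 3 syllables.
The second nucleus (vowel 2 from the left) is /e/.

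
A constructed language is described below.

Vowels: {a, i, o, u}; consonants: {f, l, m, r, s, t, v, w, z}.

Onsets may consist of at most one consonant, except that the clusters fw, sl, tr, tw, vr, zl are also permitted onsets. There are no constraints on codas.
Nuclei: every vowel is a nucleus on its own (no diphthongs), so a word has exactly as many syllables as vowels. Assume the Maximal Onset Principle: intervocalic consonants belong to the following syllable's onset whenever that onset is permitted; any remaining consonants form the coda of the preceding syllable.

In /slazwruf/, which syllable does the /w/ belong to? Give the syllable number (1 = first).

The vowels are a, u — 2 nuclei, so 2 syllables.
V1 /a/ – V2 /u/: /zwr/ splits as /zw/ + /r/ (/r/ is the longest suffix that is a licit onset).
Syllabification: slazw.ruf.
The /w/ is in the coda of syllable 1 (/slazw/).

1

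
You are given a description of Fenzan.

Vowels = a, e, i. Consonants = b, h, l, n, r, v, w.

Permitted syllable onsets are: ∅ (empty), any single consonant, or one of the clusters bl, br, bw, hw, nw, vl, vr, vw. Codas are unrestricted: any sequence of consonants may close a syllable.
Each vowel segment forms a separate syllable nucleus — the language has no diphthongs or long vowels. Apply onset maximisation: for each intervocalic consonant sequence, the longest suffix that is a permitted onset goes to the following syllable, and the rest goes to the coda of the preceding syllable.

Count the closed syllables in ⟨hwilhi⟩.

Nuclei (vowels): i, i → 2 syllables.
V1 /i/ – V2 /i/: cluster /lh/ — the longest permitted-onset suffix is /h/; onset = /h/, preceding coda = /l/.
Putting it together: hwil.hi.
Classifying each syllable: /hwil/ (closed), /hi/ (open).
Closed syllables: 1.

1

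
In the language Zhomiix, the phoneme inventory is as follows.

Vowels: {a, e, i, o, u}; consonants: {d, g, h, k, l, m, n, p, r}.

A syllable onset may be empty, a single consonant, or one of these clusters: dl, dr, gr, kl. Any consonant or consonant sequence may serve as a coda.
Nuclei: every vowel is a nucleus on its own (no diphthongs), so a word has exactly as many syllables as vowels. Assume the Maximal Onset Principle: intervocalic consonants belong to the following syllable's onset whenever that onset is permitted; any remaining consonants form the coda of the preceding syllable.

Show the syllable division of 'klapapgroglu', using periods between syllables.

kla.pap.grog.lu

The vowels are a, a, o, u — 4 nuclei, so 4 syllables.
/a…a/ gap (V1→V2): just /p/ — single C goes to the following onset.
/a…o/ gap (V2→V3): /pgr/ splits as /p/ + /gr/ (/gr/ is the longest suffix that is a licit onset).
/o…u/ gap (V3→V4): /gl/; trying suffixes from longest down, /l/ is the first permitted one, so coda /g/ | onset /l/.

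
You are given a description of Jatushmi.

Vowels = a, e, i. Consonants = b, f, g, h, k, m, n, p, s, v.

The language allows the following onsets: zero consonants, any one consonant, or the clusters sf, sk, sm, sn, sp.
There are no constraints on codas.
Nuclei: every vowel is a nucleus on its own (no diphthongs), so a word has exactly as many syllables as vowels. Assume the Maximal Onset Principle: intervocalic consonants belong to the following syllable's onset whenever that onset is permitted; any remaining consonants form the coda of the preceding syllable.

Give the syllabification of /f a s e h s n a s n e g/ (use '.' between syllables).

fa.seh.sna.sneg

The vowels are a, e, a, e — 4 nuclei, so 4 syllables.
Between /a/ (V1) and /e/ (V2): /s/ is a single consonant, so it becomes the next onset.
Between /e/ (V2) and /a/ (V3): /hsn/ — longest licit onset from the right is /sn/, leaving /h/ as coda.
Between /a/ (V3) and /e/ (V4): cluster /sn/ — /sn/ is itself a permitted onset, so the whole cluster goes right; preceding coda = ∅.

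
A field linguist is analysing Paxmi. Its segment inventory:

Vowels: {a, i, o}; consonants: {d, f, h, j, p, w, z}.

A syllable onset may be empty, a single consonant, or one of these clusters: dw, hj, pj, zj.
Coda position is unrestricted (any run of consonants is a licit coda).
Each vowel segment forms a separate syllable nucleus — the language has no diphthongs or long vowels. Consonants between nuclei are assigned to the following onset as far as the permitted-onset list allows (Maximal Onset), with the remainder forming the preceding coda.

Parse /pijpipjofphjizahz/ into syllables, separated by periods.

Vowels present: i, i, o, i, a; each is a nucleus, giving 5 syllables.
Between /i/ (V1) and /i/ (V2): /jp/ splits as /j/ + /p/ (/p/ is the longest suffix that is a licit onset).
Between /i/ (V2) and /o/ (V3): /pj/ — entire cluster is a permitted onset → onset /pj/, coda ∅.
Between /o/ (V3) and /i/ (V4): /fphj/; trying suffixes from longest down, /hj/ is the first permitted one, so coda /fp/ | onset /hj/.
Between /i/ (V4) and /a/ (V5): just /z/ — single C goes to the following onset.

pij.pi.pjofp.hji.zahz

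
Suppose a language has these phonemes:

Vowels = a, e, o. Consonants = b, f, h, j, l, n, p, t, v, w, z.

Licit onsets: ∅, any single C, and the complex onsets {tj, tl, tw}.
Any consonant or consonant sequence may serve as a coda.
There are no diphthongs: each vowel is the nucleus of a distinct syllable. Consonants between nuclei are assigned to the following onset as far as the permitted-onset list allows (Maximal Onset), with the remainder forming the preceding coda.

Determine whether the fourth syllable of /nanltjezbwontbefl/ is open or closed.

Vowels present: a, e, o, e; each is a nucleus, giving 4 syllables.
Between /a/ (V1) and /e/ (V2): /nltj/ — longest licit onset from the right is /tj/, leaving /nl/ as coda.
Between /e/ (V2) and /o/ (V3): cluster /zbw/ — the longest permitted-onset suffix is /w/; onset = /w/, preceding coda = /zb/.
Between /o/ (V3) and /e/ (V4): /ntb/ splits as /nt/ + /b/ (/b/ is the longest suffix that is a licit onset).
Syllabification: nanl.tjezb.wont.befl.
Syllable 4 is /befl/ with coda /fl/, so it is closed.

closed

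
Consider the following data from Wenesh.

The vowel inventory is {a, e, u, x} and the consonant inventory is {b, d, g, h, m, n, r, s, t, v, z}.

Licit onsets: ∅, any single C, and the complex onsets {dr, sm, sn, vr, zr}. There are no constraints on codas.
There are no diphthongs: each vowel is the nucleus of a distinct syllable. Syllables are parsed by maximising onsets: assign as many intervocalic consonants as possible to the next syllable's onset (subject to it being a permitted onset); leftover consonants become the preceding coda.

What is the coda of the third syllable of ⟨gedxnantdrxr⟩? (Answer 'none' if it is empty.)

nt

Nuclei (vowels): e, x, a, x → 4 syllables.
σ1/σ2 boundary: just /d/ — single C goes to the following onset.
σ2/σ3 boundary: /n/ → onset of the next syllable (single consonants are always licit onsets).
σ3/σ4 boundary: /ntdr/; trying suffixes from longest down, /dr/ is the first permitted one, so coda /nt/ | onset /dr/.
So the parse is ge.dx.nant.drxr.
Syllable 3 is /nant/: onset /n/, nucleus /a/, coda /nt/.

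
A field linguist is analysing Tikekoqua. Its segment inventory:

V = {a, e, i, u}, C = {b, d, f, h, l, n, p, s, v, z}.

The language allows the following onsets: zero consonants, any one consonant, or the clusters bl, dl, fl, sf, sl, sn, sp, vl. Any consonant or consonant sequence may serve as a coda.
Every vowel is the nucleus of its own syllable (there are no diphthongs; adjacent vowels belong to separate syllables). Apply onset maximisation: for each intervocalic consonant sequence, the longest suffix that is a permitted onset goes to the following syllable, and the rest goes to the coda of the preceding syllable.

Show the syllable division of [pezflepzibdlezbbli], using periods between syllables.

The vowels are e, e, i, e, i — 5 nuclei, so 5 syllables.
/e…e/ gap (V1→V2): cluster /zfl/ — the longest permitted-onset suffix is /fl/; onset = /fl/, preceding coda = /z/.
/e…i/ gap (V2→V3): /pz/ — longest licit onset from the right is /z/, leaving /p/ as coda.
/i…e/ gap (V3→V4): /bdl/ splits as /b/ + /dl/ (/dl/ is the longest suffix that is a licit onset).
/e…i/ gap (V4→V5): cluster /zbbl/ — the longest permitted-onset suffix is /bl/; onset = /bl/, preceding coda = /zb/.

pez.flep.zib.dlezb.bli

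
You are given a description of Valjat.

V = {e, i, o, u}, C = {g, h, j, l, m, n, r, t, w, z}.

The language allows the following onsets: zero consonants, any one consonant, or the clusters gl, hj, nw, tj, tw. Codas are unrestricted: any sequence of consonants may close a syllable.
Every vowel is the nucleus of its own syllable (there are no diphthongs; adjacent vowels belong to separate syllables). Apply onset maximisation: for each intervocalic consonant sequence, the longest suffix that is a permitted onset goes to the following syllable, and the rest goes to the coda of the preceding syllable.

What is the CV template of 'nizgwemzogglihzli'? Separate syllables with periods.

CVCC.CVC.CVC.CCVCC.CV

Nuclei (vowels): i, e, o, i, i → 5 syllables.
/i…e/ gap (V1→V2): /zgw/; trying suffixes from longest down, /w/ is the first permitted one, so coda /zg/ | onset /w/.
/e…o/ gap (V2→V3): cluster /mz/ — the longest permitted-onset suffix is /z/; onset = /z/, preceding coda = /m/.
/o…i/ gap (V3→V4): cluster /ggl/ — the longest permitted-onset suffix is /gl/; onset = /gl/, preceding coda = /g/.
/i…i/ gap (V4→V5): cluster /hzl/ — the longest permitted-onset suffix is /l/; onset = /l/, preceding coda = /hz/.
Result: nizg.wem.zog.glihz.li.
Mapping each syllable to C/V: /nizg/ → CVCC, /wem/ → CVC, /zog/ → CVC, /glihz/ → CCVCC, /li/ → CV.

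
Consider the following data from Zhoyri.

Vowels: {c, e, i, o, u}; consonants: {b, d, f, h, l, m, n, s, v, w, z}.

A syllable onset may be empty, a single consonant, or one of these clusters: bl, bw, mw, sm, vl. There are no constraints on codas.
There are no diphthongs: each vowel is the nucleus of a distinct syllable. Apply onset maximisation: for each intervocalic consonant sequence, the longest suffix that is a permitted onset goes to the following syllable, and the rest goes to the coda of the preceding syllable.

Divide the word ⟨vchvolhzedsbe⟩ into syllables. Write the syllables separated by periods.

Nuclei (vowels): c, o, e, e → 4 syllables.
Between /c/ (V1) and /o/ (V2): /hv/; trying suffixes from longest down, /v/ is the first permitted one, so coda /h/ | onset /v/.
Between /o/ (V2) and /e/ (V3): cluster /lhz/ — the longest permitted-onset suffix is /z/; onset = /z/, preceding coda = /lh/.
Between /e/ (V3) and /e/ (V4): /dsb/ splits as /ds/ + /b/ (/b/ is the longest suffix that is a licit onset).

vch.volh.zeds.be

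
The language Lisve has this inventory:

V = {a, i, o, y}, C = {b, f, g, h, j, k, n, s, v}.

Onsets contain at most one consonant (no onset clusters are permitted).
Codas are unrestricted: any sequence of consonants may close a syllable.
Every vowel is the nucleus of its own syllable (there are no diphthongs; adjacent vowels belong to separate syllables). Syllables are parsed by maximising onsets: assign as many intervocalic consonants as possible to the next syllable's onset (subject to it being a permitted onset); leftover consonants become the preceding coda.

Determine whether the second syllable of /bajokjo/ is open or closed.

closed

Vowels present: a, o, o; each is a nucleus, giving 3 syllables.
Between /a/ (V1) and /o/ (V2): just /j/ — single C goes to the following onset.
Between /o/ (V2) and /o/ (V3): /kj/; trying suffixes from longest down, /j/ is the first permitted one, so coda /k/ | onset /j/.
So the parse is ba.jok.jo.
Syllable 2 is /jok/ with coda /k/, so it is closed.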